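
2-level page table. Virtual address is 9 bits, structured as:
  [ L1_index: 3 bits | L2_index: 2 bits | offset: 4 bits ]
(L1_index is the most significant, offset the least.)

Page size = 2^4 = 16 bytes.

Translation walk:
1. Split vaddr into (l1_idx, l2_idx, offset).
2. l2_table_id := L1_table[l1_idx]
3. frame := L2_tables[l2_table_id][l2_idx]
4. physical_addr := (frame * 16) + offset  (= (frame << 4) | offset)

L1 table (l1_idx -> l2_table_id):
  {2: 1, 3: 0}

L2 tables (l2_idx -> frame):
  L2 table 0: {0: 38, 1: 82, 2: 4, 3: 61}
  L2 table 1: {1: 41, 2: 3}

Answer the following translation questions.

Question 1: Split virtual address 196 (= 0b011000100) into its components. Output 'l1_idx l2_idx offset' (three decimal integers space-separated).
vaddr = 196 = 0b011000100
  top 3 bits -> l1_idx = 3
  next 2 bits -> l2_idx = 0
  bottom 4 bits -> offset = 4

Answer: 3 0 4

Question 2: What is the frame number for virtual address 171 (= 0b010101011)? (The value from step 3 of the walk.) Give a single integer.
Answer: 3

Derivation:
vaddr = 171: l1_idx=2, l2_idx=2
L1[2] = 1; L2[1][2] = 3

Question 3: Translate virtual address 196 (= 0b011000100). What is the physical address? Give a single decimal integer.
Answer: 612

Derivation:
vaddr = 196 = 0b011000100
Split: l1_idx=3, l2_idx=0, offset=4
L1[3] = 0
L2[0][0] = 38
paddr = 38 * 16 + 4 = 612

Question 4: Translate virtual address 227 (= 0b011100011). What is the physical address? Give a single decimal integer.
Answer: 67

Derivation:
vaddr = 227 = 0b011100011
Split: l1_idx=3, l2_idx=2, offset=3
L1[3] = 0
L2[0][2] = 4
paddr = 4 * 16 + 3 = 67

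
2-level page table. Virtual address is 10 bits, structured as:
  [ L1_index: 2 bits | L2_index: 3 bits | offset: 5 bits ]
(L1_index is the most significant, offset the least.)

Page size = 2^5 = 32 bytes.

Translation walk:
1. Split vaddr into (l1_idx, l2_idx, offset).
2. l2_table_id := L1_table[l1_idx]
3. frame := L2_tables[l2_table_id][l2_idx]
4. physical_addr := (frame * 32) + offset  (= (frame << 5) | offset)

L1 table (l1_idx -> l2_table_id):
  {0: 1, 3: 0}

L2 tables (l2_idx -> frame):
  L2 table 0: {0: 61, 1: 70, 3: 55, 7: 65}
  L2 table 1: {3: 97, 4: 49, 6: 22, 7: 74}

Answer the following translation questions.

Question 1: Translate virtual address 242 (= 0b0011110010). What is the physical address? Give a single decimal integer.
Answer: 2386

Derivation:
vaddr = 242 = 0b0011110010
Split: l1_idx=0, l2_idx=7, offset=18
L1[0] = 1
L2[1][7] = 74
paddr = 74 * 32 + 18 = 2386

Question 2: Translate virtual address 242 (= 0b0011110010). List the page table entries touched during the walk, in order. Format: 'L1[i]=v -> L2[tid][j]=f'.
Answer: L1[0]=1 -> L2[1][7]=74

Derivation:
vaddr = 242 = 0b0011110010
Split: l1_idx=0, l2_idx=7, offset=18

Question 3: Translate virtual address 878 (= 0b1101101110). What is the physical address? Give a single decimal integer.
Answer: 1774

Derivation:
vaddr = 878 = 0b1101101110
Split: l1_idx=3, l2_idx=3, offset=14
L1[3] = 0
L2[0][3] = 55
paddr = 55 * 32 + 14 = 1774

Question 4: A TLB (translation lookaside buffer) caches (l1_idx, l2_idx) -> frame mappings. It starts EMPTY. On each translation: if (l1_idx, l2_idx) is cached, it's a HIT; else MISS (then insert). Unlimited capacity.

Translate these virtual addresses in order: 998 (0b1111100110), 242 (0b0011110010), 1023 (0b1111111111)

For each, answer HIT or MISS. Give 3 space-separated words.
Answer: MISS MISS HIT

Derivation:
vaddr=998: (3,7) not in TLB -> MISS, insert
vaddr=242: (0,7) not in TLB -> MISS, insert
vaddr=1023: (3,7) in TLB -> HIT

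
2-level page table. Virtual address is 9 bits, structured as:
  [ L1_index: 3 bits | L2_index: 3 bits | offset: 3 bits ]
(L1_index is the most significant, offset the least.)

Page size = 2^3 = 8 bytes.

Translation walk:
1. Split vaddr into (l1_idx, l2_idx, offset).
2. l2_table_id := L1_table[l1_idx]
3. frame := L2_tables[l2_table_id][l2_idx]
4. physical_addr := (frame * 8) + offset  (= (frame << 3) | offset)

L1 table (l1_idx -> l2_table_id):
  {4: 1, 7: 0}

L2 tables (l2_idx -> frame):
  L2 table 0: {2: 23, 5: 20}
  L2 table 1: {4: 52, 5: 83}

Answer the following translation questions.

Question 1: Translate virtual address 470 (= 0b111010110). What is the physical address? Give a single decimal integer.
vaddr = 470 = 0b111010110
Split: l1_idx=7, l2_idx=2, offset=6
L1[7] = 0
L2[0][2] = 23
paddr = 23 * 8 + 6 = 190

Answer: 190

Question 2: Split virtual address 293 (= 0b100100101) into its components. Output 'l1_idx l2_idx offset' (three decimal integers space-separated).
Answer: 4 4 5

Derivation:
vaddr = 293 = 0b100100101
  top 3 bits -> l1_idx = 4
  next 3 bits -> l2_idx = 4
  bottom 3 bits -> offset = 5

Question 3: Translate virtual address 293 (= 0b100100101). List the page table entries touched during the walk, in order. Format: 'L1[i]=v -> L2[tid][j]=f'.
Answer: L1[4]=1 -> L2[1][4]=52

Derivation:
vaddr = 293 = 0b100100101
Split: l1_idx=4, l2_idx=4, offset=5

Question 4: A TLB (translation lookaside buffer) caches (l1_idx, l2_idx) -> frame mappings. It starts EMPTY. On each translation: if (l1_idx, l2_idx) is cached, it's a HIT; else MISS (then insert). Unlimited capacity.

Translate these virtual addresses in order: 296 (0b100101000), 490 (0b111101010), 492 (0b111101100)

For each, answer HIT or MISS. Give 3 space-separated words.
Answer: MISS MISS HIT

Derivation:
vaddr=296: (4,5) not in TLB -> MISS, insert
vaddr=490: (7,5) not in TLB -> MISS, insert
vaddr=492: (7,5) in TLB -> HIT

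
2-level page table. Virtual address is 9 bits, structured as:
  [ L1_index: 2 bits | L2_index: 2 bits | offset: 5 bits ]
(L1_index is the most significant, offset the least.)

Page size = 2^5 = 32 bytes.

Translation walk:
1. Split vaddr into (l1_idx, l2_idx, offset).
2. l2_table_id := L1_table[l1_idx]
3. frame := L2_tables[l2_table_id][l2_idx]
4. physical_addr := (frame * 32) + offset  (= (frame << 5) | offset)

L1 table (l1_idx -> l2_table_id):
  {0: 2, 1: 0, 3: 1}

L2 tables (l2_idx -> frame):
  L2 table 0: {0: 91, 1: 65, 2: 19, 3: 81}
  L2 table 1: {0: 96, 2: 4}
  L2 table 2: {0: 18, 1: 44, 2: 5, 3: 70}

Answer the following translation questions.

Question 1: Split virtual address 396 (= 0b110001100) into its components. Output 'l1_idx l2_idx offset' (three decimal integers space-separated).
Answer: 3 0 12

Derivation:
vaddr = 396 = 0b110001100
  top 2 bits -> l1_idx = 3
  next 2 bits -> l2_idx = 0
  bottom 5 bits -> offset = 12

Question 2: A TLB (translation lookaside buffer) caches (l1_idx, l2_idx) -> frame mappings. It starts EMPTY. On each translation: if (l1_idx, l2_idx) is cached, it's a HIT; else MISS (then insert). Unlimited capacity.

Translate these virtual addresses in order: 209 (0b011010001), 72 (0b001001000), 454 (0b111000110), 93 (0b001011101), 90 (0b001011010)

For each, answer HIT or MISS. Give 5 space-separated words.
Answer: MISS MISS MISS HIT HIT

Derivation:
vaddr=209: (1,2) not in TLB -> MISS, insert
vaddr=72: (0,2) not in TLB -> MISS, insert
vaddr=454: (3,2) not in TLB -> MISS, insert
vaddr=93: (0,2) in TLB -> HIT
vaddr=90: (0,2) in TLB -> HIT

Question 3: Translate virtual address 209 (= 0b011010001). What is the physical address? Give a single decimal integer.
vaddr = 209 = 0b011010001
Split: l1_idx=1, l2_idx=2, offset=17
L1[1] = 0
L2[0][2] = 19
paddr = 19 * 32 + 17 = 625

Answer: 625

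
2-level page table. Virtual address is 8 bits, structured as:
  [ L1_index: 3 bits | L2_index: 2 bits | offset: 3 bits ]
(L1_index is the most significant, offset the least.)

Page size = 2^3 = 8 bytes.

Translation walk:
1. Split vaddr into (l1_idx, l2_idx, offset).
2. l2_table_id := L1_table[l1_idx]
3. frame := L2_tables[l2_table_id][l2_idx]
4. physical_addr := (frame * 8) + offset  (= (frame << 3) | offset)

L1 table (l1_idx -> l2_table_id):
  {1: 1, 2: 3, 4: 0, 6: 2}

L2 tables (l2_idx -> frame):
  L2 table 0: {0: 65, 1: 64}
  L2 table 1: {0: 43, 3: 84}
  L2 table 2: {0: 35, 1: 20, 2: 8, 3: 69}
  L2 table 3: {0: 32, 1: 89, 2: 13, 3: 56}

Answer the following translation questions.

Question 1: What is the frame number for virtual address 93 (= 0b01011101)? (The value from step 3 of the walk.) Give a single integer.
Answer: 56

Derivation:
vaddr = 93: l1_idx=2, l2_idx=3
L1[2] = 3; L2[3][3] = 56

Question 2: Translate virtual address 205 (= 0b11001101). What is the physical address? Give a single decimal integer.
Answer: 165

Derivation:
vaddr = 205 = 0b11001101
Split: l1_idx=6, l2_idx=1, offset=5
L1[6] = 2
L2[2][1] = 20
paddr = 20 * 8 + 5 = 165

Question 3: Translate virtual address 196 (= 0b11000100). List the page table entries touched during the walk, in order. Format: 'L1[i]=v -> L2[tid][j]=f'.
Answer: L1[6]=2 -> L2[2][0]=35

Derivation:
vaddr = 196 = 0b11000100
Split: l1_idx=6, l2_idx=0, offset=4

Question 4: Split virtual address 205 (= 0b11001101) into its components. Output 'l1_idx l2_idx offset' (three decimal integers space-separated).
Answer: 6 1 5

Derivation:
vaddr = 205 = 0b11001101
  top 3 bits -> l1_idx = 6
  next 2 bits -> l2_idx = 1
  bottom 3 bits -> offset = 5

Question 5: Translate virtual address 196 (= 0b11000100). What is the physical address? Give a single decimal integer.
Answer: 284

Derivation:
vaddr = 196 = 0b11000100
Split: l1_idx=6, l2_idx=0, offset=4
L1[6] = 2
L2[2][0] = 35
paddr = 35 * 8 + 4 = 284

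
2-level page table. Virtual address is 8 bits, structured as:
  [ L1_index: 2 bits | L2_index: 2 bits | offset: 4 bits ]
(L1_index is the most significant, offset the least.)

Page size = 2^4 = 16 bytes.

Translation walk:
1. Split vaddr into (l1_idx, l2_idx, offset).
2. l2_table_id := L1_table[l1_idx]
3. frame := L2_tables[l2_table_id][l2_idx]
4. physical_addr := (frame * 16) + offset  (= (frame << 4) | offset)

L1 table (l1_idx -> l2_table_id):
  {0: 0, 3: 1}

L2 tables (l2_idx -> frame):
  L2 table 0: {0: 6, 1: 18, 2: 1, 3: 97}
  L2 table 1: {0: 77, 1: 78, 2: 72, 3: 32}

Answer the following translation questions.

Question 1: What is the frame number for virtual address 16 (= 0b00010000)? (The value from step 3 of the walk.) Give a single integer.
Answer: 18

Derivation:
vaddr = 16: l1_idx=0, l2_idx=1
L1[0] = 0; L2[0][1] = 18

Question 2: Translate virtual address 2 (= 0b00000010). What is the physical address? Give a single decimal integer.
vaddr = 2 = 0b00000010
Split: l1_idx=0, l2_idx=0, offset=2
L1[0] = 0
L2[0][0] = 6
paddr = 6 * 16 + 2 = 98

Answer: 98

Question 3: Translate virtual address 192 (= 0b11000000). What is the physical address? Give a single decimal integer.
Answer: 1232

Derivation:
vaddr = 192 = 0b11000000
Split: l1_idx=3, l2_idx=0, offset=0
L1[3] = 1
L2[1][0] = 77
paddr = 77 * 16 + 0 = 1232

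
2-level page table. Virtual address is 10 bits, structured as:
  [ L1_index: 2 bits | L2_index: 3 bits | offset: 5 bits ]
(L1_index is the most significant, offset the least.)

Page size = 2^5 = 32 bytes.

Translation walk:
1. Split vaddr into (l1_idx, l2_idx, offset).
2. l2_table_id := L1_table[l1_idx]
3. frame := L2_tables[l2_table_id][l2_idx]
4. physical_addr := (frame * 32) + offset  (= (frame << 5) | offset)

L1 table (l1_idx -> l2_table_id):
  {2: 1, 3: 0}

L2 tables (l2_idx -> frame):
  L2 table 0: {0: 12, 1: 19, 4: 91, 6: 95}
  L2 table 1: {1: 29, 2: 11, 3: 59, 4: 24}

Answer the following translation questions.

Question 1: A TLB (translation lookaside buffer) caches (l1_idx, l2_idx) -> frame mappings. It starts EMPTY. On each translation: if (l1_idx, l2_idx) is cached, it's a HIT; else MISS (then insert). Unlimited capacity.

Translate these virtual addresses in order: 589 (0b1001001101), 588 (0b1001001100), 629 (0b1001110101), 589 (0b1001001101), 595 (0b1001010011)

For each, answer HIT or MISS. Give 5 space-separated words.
vaddr=589: (2,2) not in TLB -> MISS, insert
vaddr=588: (2,2) in TLB -> HIT
vaddr=629: (2,3) not in TLB -> MISS, insert
vaddr=589: (2,2) in TLB -> HIT
vaddr=595: (2,2) in TLB -> HIT

Answer: MISS HIT MISS HIT HIT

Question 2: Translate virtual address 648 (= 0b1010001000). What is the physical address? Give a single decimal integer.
Answer: 776

Derivation:
vaddr = 648 = 0b1010001000
Split: l1_idx=2, l2_idx=4, offset=8
L1[2] = 1
L2[1][4] = 24
paddr = 24 * 32 + 8 = 776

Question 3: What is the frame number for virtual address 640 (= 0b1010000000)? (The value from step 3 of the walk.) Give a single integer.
Answer: 24

Derivation:
vaddr = 640: l1_idx=2, l2_idx=4
L1[2] = 1; L2[1][4] = 24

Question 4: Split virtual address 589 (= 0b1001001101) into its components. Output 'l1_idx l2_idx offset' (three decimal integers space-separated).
Answer: 2 2 13

Derivation:
vaddr = 589 = 0b1001001101
  top 2 bits -> l1_idx = 2
  next 3 bits -> l2_idx = 2
  bottom 5 bits -> offset = 13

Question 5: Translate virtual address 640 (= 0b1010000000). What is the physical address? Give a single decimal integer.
Answer: 768

Derivation:
vaddr = 640 = 0b1010000000
Split: l1_idx=2, l2_idx=4, offset=0
L1[2] = 1
L2[1][4] = 24
paddr = 24 * 32 + 0 = 768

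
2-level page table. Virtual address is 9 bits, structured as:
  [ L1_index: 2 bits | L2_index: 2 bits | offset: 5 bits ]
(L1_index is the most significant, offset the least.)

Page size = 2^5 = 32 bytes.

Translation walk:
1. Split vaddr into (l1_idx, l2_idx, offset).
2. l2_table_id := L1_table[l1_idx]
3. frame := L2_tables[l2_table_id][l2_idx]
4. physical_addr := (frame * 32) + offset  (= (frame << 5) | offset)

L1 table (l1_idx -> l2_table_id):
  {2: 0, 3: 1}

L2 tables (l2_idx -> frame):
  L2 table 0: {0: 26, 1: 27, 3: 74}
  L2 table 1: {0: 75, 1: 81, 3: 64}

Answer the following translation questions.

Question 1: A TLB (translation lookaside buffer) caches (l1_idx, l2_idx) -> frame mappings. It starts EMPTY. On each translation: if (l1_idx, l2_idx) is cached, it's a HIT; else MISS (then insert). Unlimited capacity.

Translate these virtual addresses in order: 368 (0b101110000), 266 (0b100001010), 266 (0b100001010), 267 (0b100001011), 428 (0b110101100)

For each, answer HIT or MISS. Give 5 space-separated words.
Answer: MISS MISS HIT HIT MISS

Derivation:
vaddr=368: (2,3) not in TLB -> MISS, insert
vaddr=266: (2,0) not in TLB -> MISS, insert
vaddr=266: (2,0) in TLB -> HIT
vaddr=267: (2,0) in TLB -> HIT
vaddr=428: (3,1) not in TLB -> MISS, insert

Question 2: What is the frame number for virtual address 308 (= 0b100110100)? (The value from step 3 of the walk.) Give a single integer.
vaddr = 308: l1_idx=2, l2_idx=1
L1[2] = 0; L2[0][1] = 27

Answer: 27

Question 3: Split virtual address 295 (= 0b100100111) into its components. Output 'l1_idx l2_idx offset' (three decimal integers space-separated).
Answer: 2 1 7

Derivation:
vaddr = 295 = 0b100100111
  top 2 bits -> l1_idx = 2
  next 2 bits -> l2_idx = 1
  bottom 5 bits -> offset = 7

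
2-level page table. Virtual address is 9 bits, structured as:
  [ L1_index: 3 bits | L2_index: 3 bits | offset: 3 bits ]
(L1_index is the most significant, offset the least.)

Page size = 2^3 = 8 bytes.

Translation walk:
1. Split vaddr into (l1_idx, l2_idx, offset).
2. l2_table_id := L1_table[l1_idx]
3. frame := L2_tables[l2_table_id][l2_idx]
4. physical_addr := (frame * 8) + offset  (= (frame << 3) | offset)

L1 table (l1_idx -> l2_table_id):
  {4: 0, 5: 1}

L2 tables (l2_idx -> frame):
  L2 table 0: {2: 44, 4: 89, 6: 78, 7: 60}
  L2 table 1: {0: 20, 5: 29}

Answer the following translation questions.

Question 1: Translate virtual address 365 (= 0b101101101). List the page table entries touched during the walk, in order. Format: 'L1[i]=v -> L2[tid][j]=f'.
Answer: L1[5]=1 -> L2[1][5]=29

Derivation:
vaddr = 365 = 0b101101101
Split: l1_idx=5, l2_idx=5, offset=5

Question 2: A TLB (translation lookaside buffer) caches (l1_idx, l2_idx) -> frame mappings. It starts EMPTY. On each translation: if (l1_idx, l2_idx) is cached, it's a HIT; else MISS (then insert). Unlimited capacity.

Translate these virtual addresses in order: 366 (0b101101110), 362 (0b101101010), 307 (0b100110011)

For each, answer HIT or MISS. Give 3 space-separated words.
vaddr=366: (5,5) not in TLB -> MISS, insert
vaddr=362: (5,5) in TLB -> HIT
vaddr=307: (4,6) not in TLB -> MISS, insert

Answer: MISS HIT MISS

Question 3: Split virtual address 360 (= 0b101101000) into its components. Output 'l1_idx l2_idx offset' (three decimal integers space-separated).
vaddr = 360 = 0b101101000
  top 3 bits -> l1_idx = 5
  next 3 bits -> l2_idx = 5
  bottom 3 bits -> offset = 0

Answer: 5 5 0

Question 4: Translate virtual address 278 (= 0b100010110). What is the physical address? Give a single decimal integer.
Answer: 358

Derivation:
vaddr = 278 = 0b100010110
Split: l1_idx=4, l2_idx=2, offset=6
L1[4] = 0
L2[0][2] = 44
paddr = 44 * 8 + 6 = 358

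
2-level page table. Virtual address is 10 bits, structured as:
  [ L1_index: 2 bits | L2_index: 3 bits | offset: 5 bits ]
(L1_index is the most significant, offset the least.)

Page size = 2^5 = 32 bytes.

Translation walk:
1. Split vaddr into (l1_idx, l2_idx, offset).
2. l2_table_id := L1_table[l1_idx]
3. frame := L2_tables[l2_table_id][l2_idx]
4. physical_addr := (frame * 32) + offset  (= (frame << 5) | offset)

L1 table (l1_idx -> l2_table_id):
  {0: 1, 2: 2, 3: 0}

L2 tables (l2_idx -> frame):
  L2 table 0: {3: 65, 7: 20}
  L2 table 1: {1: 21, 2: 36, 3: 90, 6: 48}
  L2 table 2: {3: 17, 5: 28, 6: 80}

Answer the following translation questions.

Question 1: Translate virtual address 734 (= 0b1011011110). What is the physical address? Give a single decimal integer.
Answer: 2590

Derivation:
vaddr = 734 = 0b1011011110
Split: l1_idx=2, l2_idx=6, offset=30
L1[2] = 2
L2[2][6] = 80
paddr = 80 * 32 + 30 = 2590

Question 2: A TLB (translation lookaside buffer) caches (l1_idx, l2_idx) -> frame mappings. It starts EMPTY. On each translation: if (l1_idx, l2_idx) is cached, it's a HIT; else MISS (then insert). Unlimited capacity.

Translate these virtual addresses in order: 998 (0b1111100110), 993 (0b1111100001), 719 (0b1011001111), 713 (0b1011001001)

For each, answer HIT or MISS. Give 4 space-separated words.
vaddr=998: (3,7) not in TLB -> MISS, insert
vaddr=993: (3,7) in TLB -> HIT
vaddr=719: (2,6) not in TLB -> MISS, insert
vaddr=713: (2,6) in TLB -> HIT

Answer: MISS HIT MISS HIT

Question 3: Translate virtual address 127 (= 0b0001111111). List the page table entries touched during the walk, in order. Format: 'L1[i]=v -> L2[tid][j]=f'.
Answer: L1[0]=1 -> L2[1][3]=90

Derivation:
vaddr = 127 = 0b0001111111
Split: l1_idx=0, l2_idx=3, offset=31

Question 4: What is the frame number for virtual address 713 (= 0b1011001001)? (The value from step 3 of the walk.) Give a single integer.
vaddr = 713: l1_idx=2, l2_idx=6
L1[2] = 2; L2[2][6] = 80

Answer: 80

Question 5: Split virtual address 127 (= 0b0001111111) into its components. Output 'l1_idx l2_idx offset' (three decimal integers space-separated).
vaddr = 127 = 0b0001111111
  top 2 bits -> l1_idx = 0
  next 3 bits -> l2_idx = 3
  bottom 5 bits -> offset = 31

Answer: 0 3 31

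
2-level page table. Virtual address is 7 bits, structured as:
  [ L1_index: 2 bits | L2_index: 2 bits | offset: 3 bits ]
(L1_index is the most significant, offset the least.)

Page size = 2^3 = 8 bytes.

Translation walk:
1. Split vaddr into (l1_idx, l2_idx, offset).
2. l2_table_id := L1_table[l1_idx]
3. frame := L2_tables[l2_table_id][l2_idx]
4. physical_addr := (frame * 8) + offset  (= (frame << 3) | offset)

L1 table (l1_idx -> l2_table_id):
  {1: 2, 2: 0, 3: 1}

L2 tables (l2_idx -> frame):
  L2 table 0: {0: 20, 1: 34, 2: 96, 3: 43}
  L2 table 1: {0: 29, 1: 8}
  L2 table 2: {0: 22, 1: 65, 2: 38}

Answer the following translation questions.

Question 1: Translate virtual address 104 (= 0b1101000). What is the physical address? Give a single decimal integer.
Answer: 64

Derivation:
vaddr = 104 = 0b1101000
Split: l1_idx=3, l2_idx=1, offset=0
L1[3] = 1
L2[1][1] = 8
paddr = 8 * 8 + 0 = 64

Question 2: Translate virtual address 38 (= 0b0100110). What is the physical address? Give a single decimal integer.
vaddr = 38 = 0b0100110
Split: l1_idx=1, l2_idx=0, offset=6
L1[1] = 2
L2[2][0] = 22
paddr = 22 * 8 + 6 = 182

Answer: 182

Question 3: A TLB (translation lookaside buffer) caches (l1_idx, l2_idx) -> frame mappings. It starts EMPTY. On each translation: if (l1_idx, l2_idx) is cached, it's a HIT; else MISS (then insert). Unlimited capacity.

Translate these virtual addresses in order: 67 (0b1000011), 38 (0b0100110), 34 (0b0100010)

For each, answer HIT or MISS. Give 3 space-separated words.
vaddr=67: (2,0) not in TLB -> MISS, insert
vaddr=38: (1,0) not in TLB -> MISS, insert
vaddr=34: (1,0) in TLB -> HIT

Answer: MISS MISS HIT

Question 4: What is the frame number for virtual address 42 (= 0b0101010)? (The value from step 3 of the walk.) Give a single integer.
Answer: 65

Derivation:
vaddr = 42: l1_idx=1, l2_idx=1
L1[1] = 2; L2[2][1] = 65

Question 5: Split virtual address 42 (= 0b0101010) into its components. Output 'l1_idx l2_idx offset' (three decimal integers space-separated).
vaddr = 42 = 0b0101010
  top 2 bits -> l1_idx = 1
  next 2 bits -> l2_idx = 1
  bottom 3 bits -> offset = 2

Answer: 1 1 2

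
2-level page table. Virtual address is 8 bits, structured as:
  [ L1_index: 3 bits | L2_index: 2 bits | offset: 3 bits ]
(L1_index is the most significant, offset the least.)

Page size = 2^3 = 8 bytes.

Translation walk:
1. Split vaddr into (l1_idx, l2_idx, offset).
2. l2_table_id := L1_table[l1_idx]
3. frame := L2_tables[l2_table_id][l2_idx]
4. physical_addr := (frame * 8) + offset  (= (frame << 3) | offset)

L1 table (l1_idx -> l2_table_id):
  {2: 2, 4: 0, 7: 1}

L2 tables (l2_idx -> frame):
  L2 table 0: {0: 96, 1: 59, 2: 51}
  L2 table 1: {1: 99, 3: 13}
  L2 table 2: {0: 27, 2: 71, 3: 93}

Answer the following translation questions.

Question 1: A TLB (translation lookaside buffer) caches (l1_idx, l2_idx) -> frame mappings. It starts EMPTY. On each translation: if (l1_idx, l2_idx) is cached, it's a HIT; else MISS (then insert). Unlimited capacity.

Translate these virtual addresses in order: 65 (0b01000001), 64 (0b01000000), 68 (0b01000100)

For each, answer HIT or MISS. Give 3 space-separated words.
Answer: MISS HIT HIT

Derivation:
vaddr=65: (2,0) not in TLB -> MISS, insert
vaddr=64: (2,0) in TLB -> HIT
vaddr=68: (2,0) in TLB -> HIT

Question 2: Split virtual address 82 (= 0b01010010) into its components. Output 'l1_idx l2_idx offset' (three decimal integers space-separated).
Answer: 2 2 2

Derivation:
vaddr = 82 = 0b01010010
  top 3 bits -> l1_idx = 2
  next 2 bits -> l2_idx = 2
  bottom 3 bits -> offset = 2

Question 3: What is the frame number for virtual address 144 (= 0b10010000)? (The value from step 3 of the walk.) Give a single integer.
vaddr = 144: l1_idx=4, l2_idx=2
L1[4] = 0; L2[0][2] = 51

Answer: 51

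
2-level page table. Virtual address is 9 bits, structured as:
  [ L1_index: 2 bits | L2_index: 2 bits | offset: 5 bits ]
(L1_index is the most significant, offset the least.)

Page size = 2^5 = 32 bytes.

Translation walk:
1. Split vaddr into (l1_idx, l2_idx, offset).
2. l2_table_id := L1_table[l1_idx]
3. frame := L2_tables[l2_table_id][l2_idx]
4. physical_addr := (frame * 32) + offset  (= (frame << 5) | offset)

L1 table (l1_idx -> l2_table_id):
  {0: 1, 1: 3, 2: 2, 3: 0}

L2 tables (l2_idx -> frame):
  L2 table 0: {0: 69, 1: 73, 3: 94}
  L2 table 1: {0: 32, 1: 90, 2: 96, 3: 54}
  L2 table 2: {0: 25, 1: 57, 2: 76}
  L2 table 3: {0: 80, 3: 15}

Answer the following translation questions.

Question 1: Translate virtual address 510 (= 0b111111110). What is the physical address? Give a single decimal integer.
Answer: 3038

Derivation:
vaddr = 510 = 0b111111110
Split: l1_idx=3, l2_idx=3, offset=30
L1[3] = 0
L2[0][3] = 94
paddr = 94 * 32 + 30 = 3038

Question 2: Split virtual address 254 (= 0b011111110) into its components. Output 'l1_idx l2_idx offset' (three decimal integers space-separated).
vaddr = 254 = 0b011111110
  top 2 bits -> l1_idx = 1
  next 2 bits -> l2_idx = 3
  bottom 5 bits -> offset = 30

Answer: 1 3 30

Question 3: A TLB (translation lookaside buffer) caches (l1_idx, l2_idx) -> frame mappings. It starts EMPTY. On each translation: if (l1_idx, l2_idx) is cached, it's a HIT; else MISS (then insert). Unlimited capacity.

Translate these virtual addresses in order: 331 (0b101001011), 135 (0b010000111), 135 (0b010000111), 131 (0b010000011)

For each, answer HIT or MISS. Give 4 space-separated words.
vaddr=331: (2,2) not in TLB -> MISS, insert
vaddr=135: (1,0) not in TLB -> MISS, insert
vaddr=135: (1,0) in TLB -> HIT
vaddr=131: (1,0) in TLB -> HIT

Answer: MISS MISS HIT HIT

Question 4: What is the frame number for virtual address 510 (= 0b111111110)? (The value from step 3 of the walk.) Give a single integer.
Answer: 94

Derivation:
vaddr = 510: l1_idx=3, l2_idx=3
L1[3] = 0; L2[0][3] = 94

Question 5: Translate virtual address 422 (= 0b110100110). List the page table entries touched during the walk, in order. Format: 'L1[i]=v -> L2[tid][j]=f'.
Answer: L1[3]=0 -> L2[0][1]=73

Derivation:
vaddr = 422 = 0b110100110
Split: l1_idx=3, l2_idx=1, offset=6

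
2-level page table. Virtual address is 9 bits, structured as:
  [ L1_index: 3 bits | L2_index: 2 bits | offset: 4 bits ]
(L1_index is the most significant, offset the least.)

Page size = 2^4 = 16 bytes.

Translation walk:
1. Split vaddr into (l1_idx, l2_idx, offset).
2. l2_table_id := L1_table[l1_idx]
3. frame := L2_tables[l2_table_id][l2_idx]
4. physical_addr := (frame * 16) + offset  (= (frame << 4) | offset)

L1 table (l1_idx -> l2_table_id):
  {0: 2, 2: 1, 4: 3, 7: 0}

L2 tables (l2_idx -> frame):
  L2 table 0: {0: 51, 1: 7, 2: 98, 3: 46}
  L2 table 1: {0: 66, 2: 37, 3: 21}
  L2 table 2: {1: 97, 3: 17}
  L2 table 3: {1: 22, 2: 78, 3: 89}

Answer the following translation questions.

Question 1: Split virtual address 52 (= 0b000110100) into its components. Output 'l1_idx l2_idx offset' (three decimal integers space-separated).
vaddr = 52 = 0b000110100
  top 3 bits -> l1_idx = 0
  next 2 bits -> l2_idx = 3
  bottom 4 bits -> offset = 4

Answer: 0 3 4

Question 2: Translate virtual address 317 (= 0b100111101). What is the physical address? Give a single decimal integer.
vaddr = 317 = 0b100111101
Split: l1_idx=4, l2_idx=3, offset=13
L1[4] = 3
L2[3][3] = 89
paddr = 89 * 16 + 13 = 1437

Answer: 1437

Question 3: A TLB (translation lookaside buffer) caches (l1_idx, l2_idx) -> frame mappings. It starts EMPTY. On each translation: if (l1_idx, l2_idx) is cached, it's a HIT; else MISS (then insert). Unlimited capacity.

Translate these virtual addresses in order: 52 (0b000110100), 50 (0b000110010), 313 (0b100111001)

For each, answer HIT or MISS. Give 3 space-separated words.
Answer: MISS HIT MISS

Derivation:
vaddr=52: (0,3) not in TLB -> MISS, insert
vaddr=50: (0,3) in TLB -> HIT
vaddr=313: (4,3) not in TLB -> MISS, insert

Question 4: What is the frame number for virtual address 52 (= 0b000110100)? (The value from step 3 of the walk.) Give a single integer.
vaddr = 52: l1_idx=0, l2_idx=3
L1[0] = 2; L2[2][3] = 17

Answer: 17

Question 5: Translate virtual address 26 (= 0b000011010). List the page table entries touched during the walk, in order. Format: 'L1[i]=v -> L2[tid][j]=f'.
Answer: L1[0]=2 -> L2[2][1]=97

Derivation:
vaddr = 26 = 0b000011010
Split: l1_idx=0, l2_idx=1, offset=10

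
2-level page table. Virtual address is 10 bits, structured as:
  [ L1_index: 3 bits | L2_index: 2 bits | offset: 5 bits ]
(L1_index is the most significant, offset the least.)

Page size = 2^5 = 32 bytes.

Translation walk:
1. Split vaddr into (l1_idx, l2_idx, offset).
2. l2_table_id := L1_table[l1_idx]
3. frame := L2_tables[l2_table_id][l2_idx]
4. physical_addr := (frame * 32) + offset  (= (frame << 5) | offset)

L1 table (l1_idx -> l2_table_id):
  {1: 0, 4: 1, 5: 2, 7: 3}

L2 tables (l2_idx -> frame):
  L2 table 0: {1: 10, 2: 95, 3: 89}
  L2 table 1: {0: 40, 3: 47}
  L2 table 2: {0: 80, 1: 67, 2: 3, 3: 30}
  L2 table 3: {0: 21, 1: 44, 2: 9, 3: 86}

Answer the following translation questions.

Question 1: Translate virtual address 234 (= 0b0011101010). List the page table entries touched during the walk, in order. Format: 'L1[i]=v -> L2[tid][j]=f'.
Answer: L1[1]=0 -> L2[0][3]=89

Derivation:
vaddr = 234 = 0b0011101010
Split: l1_idx=1, l2_idx=3, offset=10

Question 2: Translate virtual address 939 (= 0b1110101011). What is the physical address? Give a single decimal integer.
vaddr = 939 = 0b1110101011
Split: l1_idx=7, l2_idx=1, offset=11
L1[7] = 3
L2[3][1] = 44
paddr = 44 * 32 + 11 = 1419

Answer: 1419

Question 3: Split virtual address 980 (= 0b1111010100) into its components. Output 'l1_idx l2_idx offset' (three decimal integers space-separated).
vaddr = 980 = 0b1111010100
  top 3 bits -> l1_idx = 7
  next 2 bits -> l2_idx = 2
  bottom 5 bits -> offset = 20

Answer: 7 2 20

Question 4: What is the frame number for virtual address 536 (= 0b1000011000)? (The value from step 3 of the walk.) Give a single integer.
vaddr = 536: l1_idx=4, l2_idx=0
L1[4] = 1; L2[1][0] = 40

Answer: 40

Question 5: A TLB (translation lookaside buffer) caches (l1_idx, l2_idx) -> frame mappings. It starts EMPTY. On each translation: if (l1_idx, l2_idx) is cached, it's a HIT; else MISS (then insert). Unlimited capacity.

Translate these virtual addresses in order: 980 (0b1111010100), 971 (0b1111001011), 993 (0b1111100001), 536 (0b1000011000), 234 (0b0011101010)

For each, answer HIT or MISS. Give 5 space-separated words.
vaddr=980: (7,2) not in TLB -> MISS, insert
vaddr=971: (7,2) in TLB -> HIT
vaddr=993: (7,3) not in TLB -> MISS, insert
vaddr=536: (4,0) not in TLB -> MISS, insert
vaddr=234: (1,3) not in TLB -> MISS, insert

Answer: MISS HIT MISS MISS MISS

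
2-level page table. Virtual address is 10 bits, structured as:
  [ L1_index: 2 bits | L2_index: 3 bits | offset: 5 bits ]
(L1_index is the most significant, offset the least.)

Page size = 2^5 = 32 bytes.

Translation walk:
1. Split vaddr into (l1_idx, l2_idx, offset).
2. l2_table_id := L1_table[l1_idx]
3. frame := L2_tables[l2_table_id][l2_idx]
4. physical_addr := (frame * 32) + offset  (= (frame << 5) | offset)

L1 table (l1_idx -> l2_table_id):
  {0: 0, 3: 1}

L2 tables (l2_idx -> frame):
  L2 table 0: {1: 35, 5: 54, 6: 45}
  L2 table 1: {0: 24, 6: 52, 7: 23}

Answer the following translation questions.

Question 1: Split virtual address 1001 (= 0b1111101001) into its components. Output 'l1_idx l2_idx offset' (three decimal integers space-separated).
Answer: 3 7 9

Derivation:
vaddr = 1001 = 0b1111101001
  top 2 bits -> l1_idx = 3
  next 3 bits -> l2_idx = 7
  bottom 5 bits -> offset = 9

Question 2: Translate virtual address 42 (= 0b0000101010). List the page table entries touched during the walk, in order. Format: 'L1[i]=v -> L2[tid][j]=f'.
vaddr = 42 = 0b0000101010
Split: l1_idx=0, l2_idx=1, offset=10

Answer: L1[0]=0 -> L2[0][1]=35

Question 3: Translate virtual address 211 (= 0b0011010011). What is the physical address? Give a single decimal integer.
Answer: 1459

Derivation:
vaddr = 211 = 0b0011010011
Split: l1_idx=0, l2_idx=6, offset=19
L1[0] = 0
L2[0][6] = 45
paddr = 45 * 32 + 19 = 1459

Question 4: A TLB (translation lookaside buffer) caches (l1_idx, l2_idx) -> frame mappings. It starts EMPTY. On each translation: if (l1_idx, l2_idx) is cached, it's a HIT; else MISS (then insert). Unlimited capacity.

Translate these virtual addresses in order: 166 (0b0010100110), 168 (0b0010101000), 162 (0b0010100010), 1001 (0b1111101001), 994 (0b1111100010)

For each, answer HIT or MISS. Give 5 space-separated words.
vaddr=166: (0,5) not in TLB -> MISS, insert
vaddr=168: (0,5) in TLB -> HIT
vaddr=162: (0,5) in TLB -> HIT
vaddr=1001: (3,7) not in TLB -> MISS, insert
vaddr=994: (3,7) in TLB -> HIT

Answer: MISS HIT HIT MISS HIT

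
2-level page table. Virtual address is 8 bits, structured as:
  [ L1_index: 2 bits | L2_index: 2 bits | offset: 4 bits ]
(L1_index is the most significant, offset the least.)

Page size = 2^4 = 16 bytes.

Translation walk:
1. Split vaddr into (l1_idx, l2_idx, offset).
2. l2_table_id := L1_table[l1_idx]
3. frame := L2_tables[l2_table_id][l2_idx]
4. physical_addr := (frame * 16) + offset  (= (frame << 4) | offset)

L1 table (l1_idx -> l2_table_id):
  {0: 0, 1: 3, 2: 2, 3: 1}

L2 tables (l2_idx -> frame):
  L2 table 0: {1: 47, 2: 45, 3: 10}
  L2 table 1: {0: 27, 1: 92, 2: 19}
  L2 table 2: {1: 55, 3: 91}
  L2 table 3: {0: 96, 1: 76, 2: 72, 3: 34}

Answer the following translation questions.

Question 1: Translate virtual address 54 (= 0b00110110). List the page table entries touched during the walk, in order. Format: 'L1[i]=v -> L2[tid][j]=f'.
vaddr = 54 = 0b00110110
Split: l1_idx=0, l2_idx=3, offset=6

Answer: L1[0]=0 -> L2[0][3]=10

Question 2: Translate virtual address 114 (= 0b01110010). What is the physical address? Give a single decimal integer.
Answer: 546

Derivation:
vaddr = 114 = 0b01110010
Split: l1_idx=1, l2_idx=3, offset=2
L1[1] = 3
L2[3][3] = 34
paddr = 34 * 16 + 2 = 546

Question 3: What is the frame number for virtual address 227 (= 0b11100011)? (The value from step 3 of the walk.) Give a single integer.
vaddr = 227: l1_idx=3, l2_idx=2
L1[3] = 1; L2[1][2] = 19

Answer: 19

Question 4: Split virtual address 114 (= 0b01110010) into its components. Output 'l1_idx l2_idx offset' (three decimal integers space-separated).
vaddr = 114 = 0b01110010
  top 2 bits -> l1_idx = 1
  next 2 bits -> l2_idx = 3
  bottom 4 bits -> offset = 2

Answer: 1 3 2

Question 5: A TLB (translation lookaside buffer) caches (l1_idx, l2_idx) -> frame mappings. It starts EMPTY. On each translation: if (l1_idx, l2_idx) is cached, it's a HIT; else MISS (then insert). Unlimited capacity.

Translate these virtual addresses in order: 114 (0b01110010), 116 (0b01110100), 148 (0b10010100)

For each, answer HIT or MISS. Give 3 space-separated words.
Answer: MISS HIT MISS

Derivation:
vaddr=114: (1,3) not in TLB -> MISS, insert
vaddr=116: (1,3) in TLB -> HIT
vaddr=148: (2,1) not in TLB -> MISS, insert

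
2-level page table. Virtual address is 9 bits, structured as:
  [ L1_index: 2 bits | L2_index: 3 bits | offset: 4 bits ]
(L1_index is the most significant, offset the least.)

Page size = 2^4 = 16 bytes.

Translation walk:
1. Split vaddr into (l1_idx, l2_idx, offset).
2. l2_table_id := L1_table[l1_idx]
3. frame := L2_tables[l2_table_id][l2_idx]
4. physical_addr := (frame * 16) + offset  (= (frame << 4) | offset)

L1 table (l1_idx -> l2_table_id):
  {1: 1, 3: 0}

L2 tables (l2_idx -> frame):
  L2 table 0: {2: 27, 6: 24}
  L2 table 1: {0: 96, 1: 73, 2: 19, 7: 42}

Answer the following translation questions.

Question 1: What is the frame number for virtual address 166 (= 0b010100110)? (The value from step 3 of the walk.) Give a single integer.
vaddr = 166: l1_idx=1, l2_idx=2
L1[1] = 1; L2[1][2] = 19

Answer: 19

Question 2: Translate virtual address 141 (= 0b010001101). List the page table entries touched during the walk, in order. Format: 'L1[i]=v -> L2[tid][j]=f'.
vaddr = 141 = 0b010001101
Split: l1_idx=1, l2_idx=0, offset=13

Answer: L1[1]=1 -> L2[1][0]=96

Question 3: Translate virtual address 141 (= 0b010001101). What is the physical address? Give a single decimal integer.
Answer: 1549

Derivation:
vaddr = 141 = 0b010001101
Split: l1_idx=1, l2_idx=0, offset=13
L1[1] = 1
L2[1][0] = 96
paddr = 96 * 16 + 13 = 1549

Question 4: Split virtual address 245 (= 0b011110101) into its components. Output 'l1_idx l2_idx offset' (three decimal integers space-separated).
Answer: 1 7 5

Derivation:
vaddr = 245 = 0b011110101
  top 2 bits -> l1_idx = 1
  next 3 bits -> l2_idx = 7
  bottom 4 bits -> offset = 5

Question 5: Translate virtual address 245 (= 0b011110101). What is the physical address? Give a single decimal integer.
Answer: 677

Derivation:
vaddr = 245 = 0b011110101
Split: l1_idx=1, l2_idx=7, offset=5
L1[1] = 1
L2[1][7] = 42
paddr = 42 * 16 + 5 = 677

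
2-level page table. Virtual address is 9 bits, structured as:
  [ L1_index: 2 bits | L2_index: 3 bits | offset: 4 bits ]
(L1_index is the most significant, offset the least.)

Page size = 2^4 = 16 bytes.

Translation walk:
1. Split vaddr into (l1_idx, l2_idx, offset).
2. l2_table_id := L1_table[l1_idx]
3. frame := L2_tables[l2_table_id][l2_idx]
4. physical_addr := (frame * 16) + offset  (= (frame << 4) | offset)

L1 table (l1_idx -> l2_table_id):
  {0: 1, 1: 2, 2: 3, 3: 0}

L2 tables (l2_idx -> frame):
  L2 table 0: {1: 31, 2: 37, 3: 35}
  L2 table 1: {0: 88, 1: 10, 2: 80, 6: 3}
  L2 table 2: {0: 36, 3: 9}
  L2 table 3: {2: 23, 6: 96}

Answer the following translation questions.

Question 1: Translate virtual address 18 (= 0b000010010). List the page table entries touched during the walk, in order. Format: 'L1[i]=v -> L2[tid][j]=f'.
Answer: L1[0]=1 -> L2[1][1]=10

Derivation:
vaddr = 18 = 0b000010010
Split: l1_idx=0, l2_idx=1, offset=2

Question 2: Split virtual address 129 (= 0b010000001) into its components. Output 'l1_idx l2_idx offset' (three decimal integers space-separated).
Answer: 1 0 1

Derivation:
vaddr = 129 = 0b010000001
  top 2 bits -> l1_idx = 1
  next 3 bits -> l2_idx = 0
  bottom 4 bits -> offset = 1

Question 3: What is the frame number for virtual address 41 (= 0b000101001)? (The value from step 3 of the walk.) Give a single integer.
Answer: 80

Derivation:
vaddr = 41: l1_idx=0, l2_idx=2
L1[0] = 1; L2[1][2] = 80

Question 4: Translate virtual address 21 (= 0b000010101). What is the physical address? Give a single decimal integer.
Answer: 165

Derivation:
vaddr = 21 = 0b000010101
Split: l1_idx=0, l2_idx=1, offset=5
L1[0] = 1
L2[1][1] = 10
paddr = 10 * 16 + 5 = 165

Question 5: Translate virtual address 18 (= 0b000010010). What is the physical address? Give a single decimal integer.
Answer: 162

Derivation:
vaddr = 18 = 0b000010010
Split: l1_idx=0, l2_idx=1, offset=2
L1[0] = 1
L2[1][1] = 10
paddr = 10 * 16 + 2 = 162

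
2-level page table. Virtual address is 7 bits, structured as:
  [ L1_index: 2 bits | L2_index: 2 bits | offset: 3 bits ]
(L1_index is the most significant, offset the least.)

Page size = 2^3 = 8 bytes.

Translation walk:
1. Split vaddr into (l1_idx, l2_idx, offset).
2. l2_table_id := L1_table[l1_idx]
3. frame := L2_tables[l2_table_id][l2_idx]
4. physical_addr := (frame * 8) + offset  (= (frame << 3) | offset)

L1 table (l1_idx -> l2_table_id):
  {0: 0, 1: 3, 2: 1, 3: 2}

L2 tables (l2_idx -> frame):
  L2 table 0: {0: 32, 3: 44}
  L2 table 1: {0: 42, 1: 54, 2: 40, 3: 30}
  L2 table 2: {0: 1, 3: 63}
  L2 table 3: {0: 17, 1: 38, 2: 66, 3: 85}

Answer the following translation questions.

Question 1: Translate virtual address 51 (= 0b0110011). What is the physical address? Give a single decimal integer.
vaddr = 51 = 0b0110011
Split: l1_idx=1, l2_idx=2, offset=3
L1[1] = 3
L2[3][2] = 66
paddr = 66 * 8 + 3 = 531

Answer: 531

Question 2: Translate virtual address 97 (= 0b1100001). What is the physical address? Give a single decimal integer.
Answer: 9

Derivation:
vaddr = 97 = 0b1100001
Split: l1_idx=3, l2_idx=0, offset=1
L1[3] = 2
L2[2][0] = 1
paddr = 1 * 8 + 1 = 9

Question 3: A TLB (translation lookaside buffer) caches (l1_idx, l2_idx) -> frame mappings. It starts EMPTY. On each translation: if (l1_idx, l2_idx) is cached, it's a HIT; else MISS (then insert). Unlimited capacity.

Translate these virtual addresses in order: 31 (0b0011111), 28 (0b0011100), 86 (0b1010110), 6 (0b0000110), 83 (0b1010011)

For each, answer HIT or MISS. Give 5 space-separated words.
vaddr=31: (0,3) not in TLB -> MISS, insert
vaddr=28: (0,3) in TLB -> HIT
vaddr=86: (2,2) not in TLB -> MISS, insert
vaddr=6: (0,0) not in TLB -> MISS, insert
vaddr=83: (2,2) in TLB -> HIT

Answer: MISS HIT MISS MISS HIT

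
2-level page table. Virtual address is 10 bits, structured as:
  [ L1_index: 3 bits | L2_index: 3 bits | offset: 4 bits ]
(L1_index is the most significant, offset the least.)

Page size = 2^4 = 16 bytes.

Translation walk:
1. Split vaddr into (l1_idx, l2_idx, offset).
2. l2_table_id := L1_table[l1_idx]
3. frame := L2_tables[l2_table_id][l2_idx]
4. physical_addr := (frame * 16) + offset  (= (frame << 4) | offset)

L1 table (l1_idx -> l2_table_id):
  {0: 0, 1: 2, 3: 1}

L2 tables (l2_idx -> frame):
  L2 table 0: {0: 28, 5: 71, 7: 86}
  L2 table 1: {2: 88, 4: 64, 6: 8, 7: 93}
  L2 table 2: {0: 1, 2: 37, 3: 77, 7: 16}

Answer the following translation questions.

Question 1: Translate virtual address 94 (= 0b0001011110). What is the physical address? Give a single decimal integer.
Answer: 1150

Derivation:
vaddr = 94 = 0b0001011110
Split: l1_idx=0, l2_idx=5, offset=14
L1[0] = 0
L2[0][5] = 71
paddr = 71 * 16 + 14 = 1150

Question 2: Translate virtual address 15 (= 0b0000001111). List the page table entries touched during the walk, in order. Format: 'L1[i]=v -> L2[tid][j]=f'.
vaddr = 15 = 0b0000001111
Split: l1_idx=0, l2_idx=0, offset=15

Answer: L1[0]=0 -> L2[0][0]=28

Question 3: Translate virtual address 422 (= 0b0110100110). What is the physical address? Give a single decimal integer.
Answer: 1414

Derivation:
vaddr = 422 = 0b0110100110
Split: l1_idx=3, l2_idx=2, offset=6
L1[3] = 1
L2[1][2] = 88
paddr = 88 * 16 + 6 = 1414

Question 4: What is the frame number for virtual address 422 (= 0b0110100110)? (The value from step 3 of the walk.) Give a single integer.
vaddr = 422: l1_idx=3, l2_idx=2
L1[3] = 1; L2[1][2] = 88

Answer: 88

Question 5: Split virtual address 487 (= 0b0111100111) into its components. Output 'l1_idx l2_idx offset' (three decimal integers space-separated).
vaddr = 487 = 0b0111100111
  top 3 bits -> l1_idx = 3
  next 3 bits -> l2_idx = 6
  bottom 4 bits -> offset = 7

Answer: 3 6 7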